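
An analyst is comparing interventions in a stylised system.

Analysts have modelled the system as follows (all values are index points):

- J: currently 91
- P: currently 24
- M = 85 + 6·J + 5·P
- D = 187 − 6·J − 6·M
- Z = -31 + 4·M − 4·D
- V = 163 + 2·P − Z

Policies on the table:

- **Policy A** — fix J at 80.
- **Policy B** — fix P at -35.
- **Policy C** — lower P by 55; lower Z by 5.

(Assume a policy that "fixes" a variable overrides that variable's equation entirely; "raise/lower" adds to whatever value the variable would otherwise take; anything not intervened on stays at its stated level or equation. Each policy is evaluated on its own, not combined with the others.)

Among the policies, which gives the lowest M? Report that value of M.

Policy A (J := 80):
  J = 80
  P = 24
  M = 85 + 6·80 + 5·24 = 685
Policy B (P := -35):
  J = 91
  P = -35
  M = 85 + 6·91 + 5·(-35) = 456
Policy C (P − 55, Z − 5):
  J = 91
  P = 24 − 55 = -31
  M = 85 + 6·91 + 5·(-31) = 476
Comparing — Policy A: M=685, Policy B: M=456, Policy C: M=476. Lowest is 456 (Policy B).

456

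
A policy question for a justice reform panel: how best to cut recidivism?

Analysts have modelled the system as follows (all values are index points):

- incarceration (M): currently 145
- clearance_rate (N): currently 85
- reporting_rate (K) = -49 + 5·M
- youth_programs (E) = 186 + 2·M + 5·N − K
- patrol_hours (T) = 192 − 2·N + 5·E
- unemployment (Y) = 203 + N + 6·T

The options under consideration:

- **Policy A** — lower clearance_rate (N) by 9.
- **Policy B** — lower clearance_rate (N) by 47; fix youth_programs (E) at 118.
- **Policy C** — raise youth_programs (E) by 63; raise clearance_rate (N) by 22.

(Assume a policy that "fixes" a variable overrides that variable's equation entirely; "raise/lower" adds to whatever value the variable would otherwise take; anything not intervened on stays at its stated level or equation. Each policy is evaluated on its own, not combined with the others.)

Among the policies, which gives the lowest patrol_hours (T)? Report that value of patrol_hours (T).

706

Policy A (N − 9):
  M = 145
  N = 85 − 9 = 76
  K = -49 + 5·145 = 676
  E = 186 + 2·145 + 5·76 − 676 = 180
  T = 192 − 2·76 + 5·180 = 940
Policy B (N − 47, E := 118):
  M = 145
  N = 85 − 47 = 38
  K = -49 + 5·145 = 676
  E = 118
  T = 192 − 2·38 + 5·118 = 706
Policy C (E + 63, N + 22):
  M = 145
  N = 85 + 22 = 107
  K = -49 + 5·145 = 676
  E = 186 + 2·145 + 5·107 − 676 (+63 from intervention) = 398
  T = 192 − 2·107 + 5·398 = 1968
Comparing — Policy A: T=940, Policy B: T=706, Policy C: T=1968. Lowest is 706 (Policy B).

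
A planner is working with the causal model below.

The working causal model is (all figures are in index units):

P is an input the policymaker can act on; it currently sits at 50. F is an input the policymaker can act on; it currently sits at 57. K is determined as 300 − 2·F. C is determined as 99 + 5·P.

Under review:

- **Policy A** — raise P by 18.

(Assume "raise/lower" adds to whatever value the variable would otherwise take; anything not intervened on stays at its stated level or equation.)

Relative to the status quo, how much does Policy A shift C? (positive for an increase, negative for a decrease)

Baseline:
  P = 50
  C = 99 + 5·50 = 349
Policy A (P + 18):
  P = 50 + 18 = 68
  C = 99 + 5·68 = 439
Change in C: 439 − 349 = 90

90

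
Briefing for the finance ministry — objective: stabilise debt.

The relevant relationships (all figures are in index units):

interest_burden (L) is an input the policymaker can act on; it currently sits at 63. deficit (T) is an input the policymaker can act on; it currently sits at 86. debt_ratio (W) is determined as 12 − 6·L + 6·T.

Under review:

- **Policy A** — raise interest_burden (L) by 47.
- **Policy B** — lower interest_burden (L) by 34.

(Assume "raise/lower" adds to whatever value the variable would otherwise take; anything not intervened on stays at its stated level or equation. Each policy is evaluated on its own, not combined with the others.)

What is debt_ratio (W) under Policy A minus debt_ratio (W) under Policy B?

-486

Policy A (L + 47):
  L = 63 + 47 = 110
  T = 86
  W = 12 − 6·110 + 6·86 = -132
Policy B (L − 34):
  L = 63 − 34 = 29
  T = 86
  W = 12 − 6·29 + 6·86 = 354
W: -132 − 354 = -486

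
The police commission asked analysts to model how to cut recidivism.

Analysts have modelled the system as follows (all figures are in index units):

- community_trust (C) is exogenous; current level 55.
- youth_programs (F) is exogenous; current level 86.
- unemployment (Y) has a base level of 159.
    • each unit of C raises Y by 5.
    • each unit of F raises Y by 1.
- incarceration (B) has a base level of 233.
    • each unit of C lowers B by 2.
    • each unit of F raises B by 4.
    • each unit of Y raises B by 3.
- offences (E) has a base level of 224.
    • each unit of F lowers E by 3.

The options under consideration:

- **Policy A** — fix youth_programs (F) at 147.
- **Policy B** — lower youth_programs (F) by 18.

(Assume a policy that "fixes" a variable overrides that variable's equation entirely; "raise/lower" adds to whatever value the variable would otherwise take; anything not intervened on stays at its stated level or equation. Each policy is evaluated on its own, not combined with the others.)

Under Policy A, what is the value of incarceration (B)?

Policy A (F := 147):
  C = 55
  F = 147
  Y = 159 + 5·55 + 147 = 581
  B = 233 − 2·55 + 4·147 + 3·581 = 2454

2454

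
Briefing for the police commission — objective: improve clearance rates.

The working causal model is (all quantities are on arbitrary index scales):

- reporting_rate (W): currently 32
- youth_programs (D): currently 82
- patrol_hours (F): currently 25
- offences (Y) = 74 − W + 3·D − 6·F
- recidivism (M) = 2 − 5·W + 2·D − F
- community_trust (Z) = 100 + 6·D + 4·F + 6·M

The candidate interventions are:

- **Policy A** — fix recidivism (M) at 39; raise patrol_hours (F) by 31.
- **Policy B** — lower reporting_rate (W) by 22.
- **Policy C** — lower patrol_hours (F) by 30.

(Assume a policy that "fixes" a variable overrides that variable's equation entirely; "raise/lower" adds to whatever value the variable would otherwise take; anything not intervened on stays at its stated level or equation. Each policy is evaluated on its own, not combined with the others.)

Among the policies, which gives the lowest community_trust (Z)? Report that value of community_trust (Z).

638

Policy A (M := 39, F + 31):
  W = 32
  D = 82
  F = 25 + 31 = 56
  M = 39
  Z = 100 + 6·82 + 4·56 + 6·39 = 1050
Policy B (W − 22):
  W = 32 − 22 = 10
  D = 82
  F = 25
  M = 2 − 5·10 + 2·82 − 25 = 91
  Z = 100 + 6·82 + 4·25 + 6·91 = 1238
Policy C (F − 30):
  W = 32
  D = 82
  F = 25 − 30 = -5
  M = 2 − 5·32 + 2·82 − (-5) = 11
  Z = 100 + 6·82 + 4·(-5) + 6·11 = 638
Comparing — Policy A: Z=1050, Policy B: Z=1238, Policy C: Z=638. Lowest is 638 (Policy C).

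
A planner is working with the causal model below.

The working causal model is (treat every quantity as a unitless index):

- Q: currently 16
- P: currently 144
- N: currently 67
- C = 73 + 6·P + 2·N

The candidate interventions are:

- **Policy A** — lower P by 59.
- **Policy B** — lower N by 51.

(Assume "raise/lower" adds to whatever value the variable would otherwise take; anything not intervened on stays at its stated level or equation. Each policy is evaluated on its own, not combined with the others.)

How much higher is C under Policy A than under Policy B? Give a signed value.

-252

Policy A (P − 59):
  P = 144 − 59 = 85
  N = 67
  C = 73 + 6·85 + 2·67 = 717
Policy B (N − 51):
  P = 144
  N = 67 − 51 = 16
  C = 73 + 6·144 + 2·16 = 969
C: 717 − 969 = -252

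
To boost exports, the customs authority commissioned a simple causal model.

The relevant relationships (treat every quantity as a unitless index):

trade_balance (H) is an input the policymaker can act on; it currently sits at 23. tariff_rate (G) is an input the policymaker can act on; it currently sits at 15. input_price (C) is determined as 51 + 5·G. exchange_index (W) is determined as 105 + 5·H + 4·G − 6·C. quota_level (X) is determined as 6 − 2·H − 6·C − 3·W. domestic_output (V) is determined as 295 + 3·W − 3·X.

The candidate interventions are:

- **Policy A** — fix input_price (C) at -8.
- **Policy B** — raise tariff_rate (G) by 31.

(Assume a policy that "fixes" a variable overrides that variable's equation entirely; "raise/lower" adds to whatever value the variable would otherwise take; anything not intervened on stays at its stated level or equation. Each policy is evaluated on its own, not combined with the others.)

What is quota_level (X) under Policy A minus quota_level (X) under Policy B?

-3096

Policy A (C := -8):
  H = 23
  G = 15
  C = -8
  W = 105 + 5·23 + 4·15 − 6·(-8) = 328
  X = 6 − 2·23 − 6·(-8) − 3·328 = -976
Policy B (G + 31):
  H = 23
  G = 15 + 31 = 46
  C = 51 + 5·46 = 281
  W = 105 + 5·23 + 4·46 − 6·281 = -1282
  X = 6 − 2·23 − 6·281 − 3·(-1282) = 2120
X: -976 − 2120 = -3096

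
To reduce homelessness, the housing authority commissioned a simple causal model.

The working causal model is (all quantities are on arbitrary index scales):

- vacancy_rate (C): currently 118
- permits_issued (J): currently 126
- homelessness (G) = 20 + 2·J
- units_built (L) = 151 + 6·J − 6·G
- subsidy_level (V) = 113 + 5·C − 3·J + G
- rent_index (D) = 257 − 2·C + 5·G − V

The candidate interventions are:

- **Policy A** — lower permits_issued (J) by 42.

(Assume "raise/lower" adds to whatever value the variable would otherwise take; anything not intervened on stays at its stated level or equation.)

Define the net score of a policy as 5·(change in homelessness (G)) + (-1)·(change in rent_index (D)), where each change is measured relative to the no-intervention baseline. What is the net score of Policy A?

Baseline:
  C = 118
  J = 126
  G = 20 + 2·126 = 272
  V = 113 + 5·118 − 3·126 + 272 = 597
  D = 257 − 2·118 + 5·272 − 597 = 784
Policy A (J − 42):
  C = 118
  J = 126 − 42 = 84
  G = 20 + 2·84 = 188
  V = 113 + 5·118 − 3·84 + 188 = 639
  D = 257 − 2·118 + 5·188 − 639 = 322
ΔG = 188 − 272 = -84; ΔD = 322 − 784 = -462
Score = 5·(-84) + (-1)·(-462) = 42

42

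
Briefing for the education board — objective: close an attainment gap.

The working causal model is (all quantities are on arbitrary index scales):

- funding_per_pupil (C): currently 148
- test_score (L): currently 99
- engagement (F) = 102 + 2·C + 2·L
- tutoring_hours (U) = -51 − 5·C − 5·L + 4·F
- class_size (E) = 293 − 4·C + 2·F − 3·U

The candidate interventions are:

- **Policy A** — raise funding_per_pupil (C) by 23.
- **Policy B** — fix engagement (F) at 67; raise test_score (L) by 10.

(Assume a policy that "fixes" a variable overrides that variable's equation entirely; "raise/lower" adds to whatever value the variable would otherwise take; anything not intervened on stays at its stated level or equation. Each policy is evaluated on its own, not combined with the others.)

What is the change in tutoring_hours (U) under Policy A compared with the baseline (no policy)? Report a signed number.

Baseline:
  C = 148
  L = 99
  F = 102 + 2·148 + 2·99 = 596
  U = -51 − 5·148 − 5·99 + 4·596 = 1098
Policy A (C + 23):
  C = 148 + 23 = 171
  L = 99
  F = 102 + 2·171 + 2·99 = 642
  U = -51 − 5·171 − 5·99 + 4·642 = 1167
Change in U: 1167 − 1098 = 69

69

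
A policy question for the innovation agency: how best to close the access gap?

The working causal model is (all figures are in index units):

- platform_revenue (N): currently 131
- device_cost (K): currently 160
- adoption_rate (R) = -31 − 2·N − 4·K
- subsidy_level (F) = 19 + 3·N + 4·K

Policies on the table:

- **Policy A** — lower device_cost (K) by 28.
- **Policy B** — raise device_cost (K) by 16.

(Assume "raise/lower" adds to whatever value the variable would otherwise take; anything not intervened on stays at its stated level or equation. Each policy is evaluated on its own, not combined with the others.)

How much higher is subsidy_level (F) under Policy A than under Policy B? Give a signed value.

Policy A (K − 28):
  N = 131
  K = 160 − 28 = 132
  F = 19 + 3·131 + 4·132 = 940
Policy B (K + 16):
  N = 131
  K = 160 + 16 = 176
  F = 19 + 3·131 + 4·176 = 1116
F: 940 − 1116 = -176

-176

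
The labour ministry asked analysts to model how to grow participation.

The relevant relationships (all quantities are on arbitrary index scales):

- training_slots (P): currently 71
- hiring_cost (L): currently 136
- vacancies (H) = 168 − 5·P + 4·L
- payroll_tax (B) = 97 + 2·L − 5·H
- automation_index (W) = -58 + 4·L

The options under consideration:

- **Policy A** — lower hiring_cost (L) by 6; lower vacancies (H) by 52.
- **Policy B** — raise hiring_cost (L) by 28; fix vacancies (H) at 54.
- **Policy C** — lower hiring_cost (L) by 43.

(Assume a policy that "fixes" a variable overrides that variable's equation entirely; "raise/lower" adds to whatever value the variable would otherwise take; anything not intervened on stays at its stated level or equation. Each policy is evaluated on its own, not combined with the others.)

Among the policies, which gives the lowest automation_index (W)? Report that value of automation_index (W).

Policy A (L − 6, H − 52):
  L = 136 − 6 = 130
  W = -58 + 4·130 = 462
Policy B (L + 28, H := 54):
  L = 136 + 28 = 164
  W = -58 + 4·164 = 598
Policy C (L − 43):
  L = 136 − 43 = 93
  W = -58 + 4·93 = 314
Comparing — Policy A: W=462, Policy B: W=598, Policy C: W=314. Lowest is 314 (Policy C).

314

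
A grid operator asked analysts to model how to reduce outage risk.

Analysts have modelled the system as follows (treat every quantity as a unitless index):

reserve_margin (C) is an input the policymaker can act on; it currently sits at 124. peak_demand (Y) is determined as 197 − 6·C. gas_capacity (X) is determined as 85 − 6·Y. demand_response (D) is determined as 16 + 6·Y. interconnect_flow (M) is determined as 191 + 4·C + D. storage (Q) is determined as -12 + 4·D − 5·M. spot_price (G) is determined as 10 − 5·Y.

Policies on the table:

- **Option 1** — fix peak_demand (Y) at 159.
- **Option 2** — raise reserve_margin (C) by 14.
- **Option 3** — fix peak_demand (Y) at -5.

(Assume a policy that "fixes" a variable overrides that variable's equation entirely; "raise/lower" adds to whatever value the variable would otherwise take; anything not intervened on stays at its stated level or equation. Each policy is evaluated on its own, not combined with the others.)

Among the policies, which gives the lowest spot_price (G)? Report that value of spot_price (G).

-785

Option 1 (Y := 159):
  C = 124
  Y = 159
  G = 10 − 5·159 = -785
Option 2 (C + 14):
  C = 124 + 14 = 138
  Y = 197 − 6·138 = -631
  G = 10 − 5·(-631) = 3165
Option 3 (Y := -5):
  C = 124
  Y = -5
  G = 10 − 5·(-5) = 35
Comparing — Option 1: G=-785, Option 2: G=3165, Option 3: G=35. Lowest is -785 (Option 1).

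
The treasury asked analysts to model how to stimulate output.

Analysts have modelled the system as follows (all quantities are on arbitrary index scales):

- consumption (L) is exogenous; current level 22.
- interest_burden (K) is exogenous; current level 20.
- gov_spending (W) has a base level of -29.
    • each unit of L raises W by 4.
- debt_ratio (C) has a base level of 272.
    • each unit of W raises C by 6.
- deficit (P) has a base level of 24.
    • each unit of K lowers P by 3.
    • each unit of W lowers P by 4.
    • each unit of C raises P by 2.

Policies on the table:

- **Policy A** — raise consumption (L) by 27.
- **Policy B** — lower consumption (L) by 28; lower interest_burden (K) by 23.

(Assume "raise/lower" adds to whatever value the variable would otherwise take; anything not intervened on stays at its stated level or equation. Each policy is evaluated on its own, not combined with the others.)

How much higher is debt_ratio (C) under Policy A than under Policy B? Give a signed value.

1320

Policy A (L + 27):
  L = 22 + 27 = 49
  W = -29 + 4·49 = 167
  C = 272 + 6·167 = 1274
Policy B (L − 28, K − 23):
  L = 22 − 28 = -6
  W = -29 + 4·(-6) = -53
  C = 272 + 6·(-53) = -46
C: 1274 − (-46) = 1320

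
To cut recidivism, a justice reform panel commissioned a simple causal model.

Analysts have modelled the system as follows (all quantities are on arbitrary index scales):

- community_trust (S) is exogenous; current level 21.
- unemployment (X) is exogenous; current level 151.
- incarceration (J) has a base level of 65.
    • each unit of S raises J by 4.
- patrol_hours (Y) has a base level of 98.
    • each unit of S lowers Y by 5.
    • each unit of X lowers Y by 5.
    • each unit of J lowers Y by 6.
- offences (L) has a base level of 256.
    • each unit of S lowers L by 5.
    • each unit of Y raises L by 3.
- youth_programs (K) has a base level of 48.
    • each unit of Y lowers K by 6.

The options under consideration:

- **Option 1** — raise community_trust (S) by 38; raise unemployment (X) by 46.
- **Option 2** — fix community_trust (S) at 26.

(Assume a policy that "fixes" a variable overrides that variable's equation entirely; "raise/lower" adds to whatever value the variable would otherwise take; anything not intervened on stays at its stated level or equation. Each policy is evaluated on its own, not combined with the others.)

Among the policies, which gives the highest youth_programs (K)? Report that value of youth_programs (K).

Option 1 (S + 38, X + 46):
  S = 21 + 38 = 59
  X = 151 + 46 = 197
  J = 65 + 4·59 = 301
  Y = 98 − 5·59 − 5·197 − 6·301 = -2988
  K = 48 − 6·(-2988) = 17976
Option 2 (S := 26):
  S = 26
  X = 151
  J = 65 + 4·26 = 169
  Y = 98 − 5·26 − 5·151 − 6·169 = -1801
  K = 48 − 6·(-1801) = 10854
Comparing — Option 1: K=17976, Option 2: K=10854. Highest is 17976 (Option 1).

17976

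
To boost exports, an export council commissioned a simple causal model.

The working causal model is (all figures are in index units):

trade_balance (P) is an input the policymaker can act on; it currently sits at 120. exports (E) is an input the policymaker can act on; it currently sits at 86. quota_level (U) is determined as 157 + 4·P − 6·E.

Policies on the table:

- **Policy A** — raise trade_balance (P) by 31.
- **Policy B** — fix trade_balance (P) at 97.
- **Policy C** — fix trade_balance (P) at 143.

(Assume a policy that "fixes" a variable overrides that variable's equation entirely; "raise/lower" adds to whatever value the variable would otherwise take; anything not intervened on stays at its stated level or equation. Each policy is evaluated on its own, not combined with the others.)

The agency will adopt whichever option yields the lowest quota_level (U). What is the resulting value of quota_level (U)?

29

Policy A (P + 31):
  P = 120 + 31 = 151
  E = 86
  U = 157 + 4·151 − 6·86 = 245
Policy B (P := 97):
  P = 97
  E = 86
  U = 157 + 4·97 − 6·86 = 29
Policy C (P := 143):
  P = 143
  E = 86
  U = 157 + 4·143 − 6·86 = 213
Comparing — Policy A: U=245, Policy B: U=29, Policy C: U=213. Lowest is 29 (Policy B).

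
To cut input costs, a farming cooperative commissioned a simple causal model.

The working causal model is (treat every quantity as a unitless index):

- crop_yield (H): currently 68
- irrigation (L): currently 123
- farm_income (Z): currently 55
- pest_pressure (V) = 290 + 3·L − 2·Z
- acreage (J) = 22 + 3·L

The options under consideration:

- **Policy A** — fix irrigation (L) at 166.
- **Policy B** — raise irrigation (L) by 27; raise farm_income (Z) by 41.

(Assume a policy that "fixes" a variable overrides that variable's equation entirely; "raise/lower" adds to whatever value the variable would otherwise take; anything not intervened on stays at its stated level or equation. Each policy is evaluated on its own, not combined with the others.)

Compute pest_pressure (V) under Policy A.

Policy A (L := 166):
  L = 166
  Z = 55
  V = 290 + 3·166 − 2·55 = 678

678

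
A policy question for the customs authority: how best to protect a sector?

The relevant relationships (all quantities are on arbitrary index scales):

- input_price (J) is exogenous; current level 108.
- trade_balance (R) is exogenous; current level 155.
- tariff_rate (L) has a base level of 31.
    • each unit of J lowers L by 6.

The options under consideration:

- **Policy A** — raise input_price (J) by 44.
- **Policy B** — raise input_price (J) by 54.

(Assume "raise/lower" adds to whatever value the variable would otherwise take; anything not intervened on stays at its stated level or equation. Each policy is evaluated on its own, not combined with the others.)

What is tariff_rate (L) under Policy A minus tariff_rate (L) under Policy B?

60

Policy A (J + 44):
  J = 108 + 44 = 152
  L = 31 − 6·152 = -881
Policy B (J + 54):
  J = 108 + 54 = 162
  L = 31 − 6·162 = -941
L: -881 − (-941) = 60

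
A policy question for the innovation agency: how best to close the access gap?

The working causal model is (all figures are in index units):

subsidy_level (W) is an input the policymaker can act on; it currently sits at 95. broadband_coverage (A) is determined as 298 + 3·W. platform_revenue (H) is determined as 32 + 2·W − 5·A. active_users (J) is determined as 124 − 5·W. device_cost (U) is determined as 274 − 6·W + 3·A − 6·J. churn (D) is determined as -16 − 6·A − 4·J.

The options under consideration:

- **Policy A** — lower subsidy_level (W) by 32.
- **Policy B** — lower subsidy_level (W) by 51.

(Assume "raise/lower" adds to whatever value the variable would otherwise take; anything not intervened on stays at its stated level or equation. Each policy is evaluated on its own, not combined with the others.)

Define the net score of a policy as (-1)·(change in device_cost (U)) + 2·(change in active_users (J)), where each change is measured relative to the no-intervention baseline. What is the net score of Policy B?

2193

Baseline:
  W = 95
  A = 298 + 3·95 = 583
  J = 124 − 5·95 = -351
  U = 274 − 6·95 + 3·583 − 6·(-351) = 3559
Policy B (W − 51):
  W = 95 − 51 = 44
  A = 298 + 3·44 = 430
  J = 124 − 5·44 = -96
  U = 274 − 6·44 + 3·430 − 6·(-96) = 1876
ΔU = 1876 − 3559 = -1683; ΔJ = -96 − (-351) = 255
Score = (-1)·(-1683) + 2·255 = 2193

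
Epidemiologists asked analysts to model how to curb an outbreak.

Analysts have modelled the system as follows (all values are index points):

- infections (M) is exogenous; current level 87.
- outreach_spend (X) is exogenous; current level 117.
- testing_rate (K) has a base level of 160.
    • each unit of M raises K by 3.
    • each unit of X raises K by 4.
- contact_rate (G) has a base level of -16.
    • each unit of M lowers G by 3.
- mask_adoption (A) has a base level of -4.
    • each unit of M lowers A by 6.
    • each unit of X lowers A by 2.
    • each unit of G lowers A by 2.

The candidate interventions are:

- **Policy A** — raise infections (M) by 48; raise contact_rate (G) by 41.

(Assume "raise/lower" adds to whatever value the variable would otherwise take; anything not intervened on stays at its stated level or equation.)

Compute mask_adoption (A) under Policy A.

Policy A (M + 48, G + 41):
  M = 87 + 48 = 135
  X = 117
  G = -16 − 3·135 (+41 from intervention) = -380
  A = -4 − 6·135 − 2·117 − 2·(-380) = -288

-288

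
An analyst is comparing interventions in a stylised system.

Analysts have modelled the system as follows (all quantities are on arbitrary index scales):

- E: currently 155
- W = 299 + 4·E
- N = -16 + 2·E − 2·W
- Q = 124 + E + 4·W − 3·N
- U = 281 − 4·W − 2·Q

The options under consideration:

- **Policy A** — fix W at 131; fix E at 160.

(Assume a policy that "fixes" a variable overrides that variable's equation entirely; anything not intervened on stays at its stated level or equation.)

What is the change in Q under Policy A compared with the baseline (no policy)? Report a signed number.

Baseline:
  E = 155
  W = 299 + 4·155 = 919
  N = -16 + 2·155 − 2·919 = -1544
  Q = 124 + 155 + 4·919 − 3·(-1544) = 8587
Policy A (W := 131, E := 160):
  E = 160
  W = 131
  N = -16 + 2·160 − 2·131 = 42
  Q = 124 + 160 + 4·131 − 3·42 = 682
Change in Q: 682 − 8587 = -7905

-7905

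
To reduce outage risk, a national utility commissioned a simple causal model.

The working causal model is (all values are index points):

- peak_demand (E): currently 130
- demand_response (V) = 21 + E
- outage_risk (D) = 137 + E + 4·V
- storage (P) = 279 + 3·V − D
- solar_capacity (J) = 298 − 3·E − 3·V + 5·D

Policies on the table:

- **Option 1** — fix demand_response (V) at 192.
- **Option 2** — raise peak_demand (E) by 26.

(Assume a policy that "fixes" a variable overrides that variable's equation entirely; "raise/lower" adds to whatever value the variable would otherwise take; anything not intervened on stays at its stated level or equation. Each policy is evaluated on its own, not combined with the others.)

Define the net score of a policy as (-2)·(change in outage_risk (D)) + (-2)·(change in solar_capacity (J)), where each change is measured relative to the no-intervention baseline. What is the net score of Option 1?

-1722

Baseline:
  E = 130
  V = 21 + 130 = 151
  D = 137 + 130 + 4·151 = 871
  J = 298 − 3·130 − 3·151 + 5·871 = 3810
Option 1 (V := 192):
  E = 130
  V = 192
  D = 137 + 130 + 4·192 = 1035
  J = 298 − 3·130 − 3·192 + 5·1035 = 4507
ΔD = 1035 − 871 = 164; ΔJ = 4507 − 3810 = 697
Score = (-2)·164 + (-2)·697 = -1722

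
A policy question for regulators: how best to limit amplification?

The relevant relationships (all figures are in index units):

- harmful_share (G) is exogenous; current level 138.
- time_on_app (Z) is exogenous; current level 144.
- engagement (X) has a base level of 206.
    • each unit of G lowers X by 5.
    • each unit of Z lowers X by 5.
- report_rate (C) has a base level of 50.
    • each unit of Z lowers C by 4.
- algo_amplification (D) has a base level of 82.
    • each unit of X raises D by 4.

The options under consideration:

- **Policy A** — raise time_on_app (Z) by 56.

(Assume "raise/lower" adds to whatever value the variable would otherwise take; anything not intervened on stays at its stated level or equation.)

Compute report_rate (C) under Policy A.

-750

Policy A (Z + 56):
  Z = 144 + 56 = 200
  C = 50 − 4·200 = -750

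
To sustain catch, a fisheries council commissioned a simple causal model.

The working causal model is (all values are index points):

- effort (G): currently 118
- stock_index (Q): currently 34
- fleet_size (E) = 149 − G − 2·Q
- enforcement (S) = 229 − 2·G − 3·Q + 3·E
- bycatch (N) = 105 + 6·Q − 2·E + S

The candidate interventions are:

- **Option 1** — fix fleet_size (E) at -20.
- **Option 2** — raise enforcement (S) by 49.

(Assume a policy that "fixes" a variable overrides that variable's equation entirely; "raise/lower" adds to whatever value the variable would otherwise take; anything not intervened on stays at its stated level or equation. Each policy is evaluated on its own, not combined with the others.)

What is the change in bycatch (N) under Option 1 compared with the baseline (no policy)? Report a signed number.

17

Baseline:
  G = 118
  Q = 34
  E = 149 − 118 − 2·34 = -37
  S = 229 − 2·118 − 3·34 + 3·(-37) = -220
  N = 105 + 6·34 − 2·(-37) + (-220) = 163
Option 1 (E := -20):
  G = 118
  Q = 34
  E = -20
  S = 229 − 2·118 − 3·34 + 3·(-20) = -169
  N = 105 + 6·34 − 2·(-20) + (-169) = 180
Change in N: 180 − 163 = 17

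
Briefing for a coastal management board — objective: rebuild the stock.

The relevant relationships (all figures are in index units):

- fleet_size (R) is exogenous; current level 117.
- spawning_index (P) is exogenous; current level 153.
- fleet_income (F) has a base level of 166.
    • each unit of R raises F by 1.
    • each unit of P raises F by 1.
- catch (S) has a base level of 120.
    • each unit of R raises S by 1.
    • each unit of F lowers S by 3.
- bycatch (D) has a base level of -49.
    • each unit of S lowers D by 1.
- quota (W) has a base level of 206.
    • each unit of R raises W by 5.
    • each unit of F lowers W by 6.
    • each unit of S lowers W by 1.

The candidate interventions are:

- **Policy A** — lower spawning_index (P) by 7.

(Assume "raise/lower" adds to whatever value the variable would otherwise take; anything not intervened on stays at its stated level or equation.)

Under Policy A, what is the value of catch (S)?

Policy A (P − 7):
  R = 117
  P = 153 − 7 = 146
  F = 166 + 117 + 146 = 429
  S = 120 + 117 − 3·429 = -1050

-1050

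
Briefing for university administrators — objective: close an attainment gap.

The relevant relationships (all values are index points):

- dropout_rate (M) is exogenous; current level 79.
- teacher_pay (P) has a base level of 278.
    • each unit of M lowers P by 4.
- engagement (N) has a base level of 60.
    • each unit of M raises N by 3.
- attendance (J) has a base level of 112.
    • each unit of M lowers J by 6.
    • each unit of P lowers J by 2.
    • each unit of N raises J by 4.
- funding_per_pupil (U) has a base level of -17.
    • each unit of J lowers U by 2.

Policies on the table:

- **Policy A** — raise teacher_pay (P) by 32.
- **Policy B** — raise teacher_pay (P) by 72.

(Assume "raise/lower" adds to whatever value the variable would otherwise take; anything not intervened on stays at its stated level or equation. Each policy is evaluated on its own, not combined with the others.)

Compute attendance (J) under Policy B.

758

Policy B (P + 72):
  M = 79
  P = 278 − 4·79 (+72 from intervention) = 34
  N = 60 + 3·79 = 297
  J = 112 − 6·79 − 2·34 + 4·297 = 758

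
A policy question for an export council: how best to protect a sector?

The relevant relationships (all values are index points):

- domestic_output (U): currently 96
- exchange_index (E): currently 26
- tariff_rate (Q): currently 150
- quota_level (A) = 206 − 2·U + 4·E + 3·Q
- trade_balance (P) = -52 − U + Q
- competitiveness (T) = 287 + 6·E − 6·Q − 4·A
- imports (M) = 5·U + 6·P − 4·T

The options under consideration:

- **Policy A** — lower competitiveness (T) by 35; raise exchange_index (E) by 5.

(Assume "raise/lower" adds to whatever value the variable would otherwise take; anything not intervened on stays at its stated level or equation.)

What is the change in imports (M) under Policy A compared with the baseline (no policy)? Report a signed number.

340

Baseline:
  U = 96
  E = 26
  Q = 150
  A = 206 − 2·96 + 4·26 + 3·150 = 568
  P = -52 − 96 + 150 = 2
  T = 287 + 6·26 − 6·150 − 4·568 = -2729
  M = 0 + 5·96 + 6·2 − 4·(-2729) = 11408
Policy A (T − 35, E + 5):
  U = 96
  E = 26 + 5 = 31
  Q = 150
  A = 206 − 2·96 + 4·31 + 3·150 = 588
  P = -52 − 96 + 150 = 2
  T = 287 + 6·31 − 6·150 − 4·588 (−35 from intervention) = -2814
  M = 0 + 5·96 + 6·2 − 4·(-2814) = 11748
Change in M: 11748 − 11408 = 340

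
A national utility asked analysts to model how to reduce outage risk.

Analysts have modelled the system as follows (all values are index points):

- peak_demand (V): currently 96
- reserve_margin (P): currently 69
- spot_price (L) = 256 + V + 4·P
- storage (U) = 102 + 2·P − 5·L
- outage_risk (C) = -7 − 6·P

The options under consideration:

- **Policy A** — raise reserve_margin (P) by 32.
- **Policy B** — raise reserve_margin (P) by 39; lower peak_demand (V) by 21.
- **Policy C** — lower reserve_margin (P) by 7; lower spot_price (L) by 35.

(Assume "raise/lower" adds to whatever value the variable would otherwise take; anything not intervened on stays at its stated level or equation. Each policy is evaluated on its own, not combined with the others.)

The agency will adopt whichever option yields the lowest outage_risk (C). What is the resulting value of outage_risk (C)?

-655

Policy A (P + 32):
  P = 69 + 32 = 101
  C = -7 − 6·101 = -613
Policy B (P + 39, V − 21):
  P = 69 + 39 = 108
  C = -7 − 6·108 = -655
Policy C (P − 7, L − 35):
  P = 69 − 7 = 62
  C = -7 − 6·62 = -379
Comparing — Policy A: C=-613, Policy B: C=-655, Policy C: C=-379. Lowest is -655 (Policy B).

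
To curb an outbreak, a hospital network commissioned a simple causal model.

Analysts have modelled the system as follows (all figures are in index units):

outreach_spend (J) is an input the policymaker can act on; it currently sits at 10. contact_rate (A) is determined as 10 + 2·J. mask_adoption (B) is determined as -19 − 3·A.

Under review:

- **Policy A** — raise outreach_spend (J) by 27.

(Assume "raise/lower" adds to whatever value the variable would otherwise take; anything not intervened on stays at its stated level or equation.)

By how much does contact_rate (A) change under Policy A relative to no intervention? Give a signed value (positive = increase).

Baseline:
  J = 10
  A = 10 + 2·10 = 30
Policy A (J + 27):
  J = 10 + 27 = 37
  A = 10 + 2·37 = 84
Change in A: 84 − 30 = 54

54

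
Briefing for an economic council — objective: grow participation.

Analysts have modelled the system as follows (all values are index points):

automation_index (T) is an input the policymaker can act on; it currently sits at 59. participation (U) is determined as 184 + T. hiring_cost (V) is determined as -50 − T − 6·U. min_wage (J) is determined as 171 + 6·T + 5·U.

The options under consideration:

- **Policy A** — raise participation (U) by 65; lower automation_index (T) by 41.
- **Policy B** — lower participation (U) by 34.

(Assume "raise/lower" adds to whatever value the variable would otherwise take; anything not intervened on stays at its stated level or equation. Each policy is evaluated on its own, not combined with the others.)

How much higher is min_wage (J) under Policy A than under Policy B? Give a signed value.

44

Policy A (U + 65, T − 41):
  T = 59 − 41 = 18
  U = 184 + 18 (+65 from intervention) = 267
  J = 171 + 6·18 + 5·267 = 1614
Policy B (U − 34):
  T = 59
  U = 184 + 59 (−34 from intervention) = 209
  J = 171 + 6·59 + 5·209 = 1570
J: 1614 − 1570 = 44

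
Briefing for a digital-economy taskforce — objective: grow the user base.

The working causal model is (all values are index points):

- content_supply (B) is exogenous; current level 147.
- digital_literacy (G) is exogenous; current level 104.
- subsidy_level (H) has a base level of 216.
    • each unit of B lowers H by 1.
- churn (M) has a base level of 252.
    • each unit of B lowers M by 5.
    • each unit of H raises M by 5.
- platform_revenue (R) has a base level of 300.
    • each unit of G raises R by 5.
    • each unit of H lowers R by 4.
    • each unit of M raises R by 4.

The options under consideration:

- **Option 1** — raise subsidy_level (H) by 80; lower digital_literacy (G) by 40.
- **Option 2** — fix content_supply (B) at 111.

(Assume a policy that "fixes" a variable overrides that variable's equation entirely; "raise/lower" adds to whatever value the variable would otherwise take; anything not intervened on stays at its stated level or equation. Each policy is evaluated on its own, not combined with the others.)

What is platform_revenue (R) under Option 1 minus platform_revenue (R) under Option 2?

Option 1 (H + 80, G − 40):
  B = 147
  G = 104 − 40 = 64
  H = 216 − 147 (+80 from intervention) = 149
  M = 252 − 5·147 + 5·149 = 262
  R = 300 + 5·64 − 4·149 + 4·262 = 1072
Option 2 (B := 111):
  B = 111
  G = 104
  H = 216 − 111 = 105
  M = 252 − 5·111 + 5·105 = 222
  R = 300 + 5·104 − 4·105 + 4·222 = 1288
R: 1072 − 1288 = -216

-216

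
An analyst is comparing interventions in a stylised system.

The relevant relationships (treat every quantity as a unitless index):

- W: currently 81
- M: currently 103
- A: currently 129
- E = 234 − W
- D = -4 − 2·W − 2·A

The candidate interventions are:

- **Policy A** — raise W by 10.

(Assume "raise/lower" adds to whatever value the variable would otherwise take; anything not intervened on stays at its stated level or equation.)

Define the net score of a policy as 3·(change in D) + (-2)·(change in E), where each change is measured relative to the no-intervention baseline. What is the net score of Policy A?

Baseline:
  W = 81
  A = 129
  E = 234 − 81 = 153
  D = -4 − 2·81 − 2·129 = -424
Policy A (W + 10):
  W = 81 + 10 = 91
  A = 129
  E = 234 − 91 = 143
  D = -4 − 2·91 − 2·129 = -444
ΔD = -444 − (-424) = -20; ΔE = 143 − 153 = -10
Score = 3·(-20) + (-2)·(-10) = -40

-40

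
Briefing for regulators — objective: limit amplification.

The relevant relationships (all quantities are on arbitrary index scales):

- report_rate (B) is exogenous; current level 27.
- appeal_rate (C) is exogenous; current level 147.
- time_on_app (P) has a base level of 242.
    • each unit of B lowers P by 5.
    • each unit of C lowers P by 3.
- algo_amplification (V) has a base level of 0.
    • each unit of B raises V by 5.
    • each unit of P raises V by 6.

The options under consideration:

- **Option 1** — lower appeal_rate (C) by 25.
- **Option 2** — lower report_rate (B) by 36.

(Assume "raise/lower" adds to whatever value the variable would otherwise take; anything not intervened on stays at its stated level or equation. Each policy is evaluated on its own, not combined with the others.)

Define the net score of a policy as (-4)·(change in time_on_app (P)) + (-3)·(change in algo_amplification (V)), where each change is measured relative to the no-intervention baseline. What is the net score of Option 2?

-3420

Baseline:
  B = 27
  C = 147
  P = 242 − 5·27 − 3·147 = -334
  V = 0 + 5·27 + 6·(-334) = -1869
Option 2 (B − 36):
  B = 27 − 36 = -9
  C = 147
  P = 242 − 5·(-9) − 3·147 = -154
  V = 0 + 5·(-9) + 6·(-154) = -969
ΔP = -154 − (-334) = 180; ΔV = -969 − (-1869) = 900
Score = (-4)·180 + (-3)·900 = -3420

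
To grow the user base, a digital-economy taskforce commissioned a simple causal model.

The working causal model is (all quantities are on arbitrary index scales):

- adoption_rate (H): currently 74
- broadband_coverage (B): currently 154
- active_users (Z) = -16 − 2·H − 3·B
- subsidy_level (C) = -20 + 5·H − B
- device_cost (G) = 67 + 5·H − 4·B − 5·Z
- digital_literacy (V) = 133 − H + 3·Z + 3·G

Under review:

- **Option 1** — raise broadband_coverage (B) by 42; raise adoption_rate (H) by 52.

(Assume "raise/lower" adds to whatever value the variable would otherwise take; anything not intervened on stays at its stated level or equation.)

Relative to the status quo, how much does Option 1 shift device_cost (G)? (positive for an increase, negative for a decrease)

1242

Baseline:
  H = 74
  B = 154
  Z = -16 − 2·74 − 3·154 = -626
  G = 67 + 5·74 − 4·154 − 5·(-626) = 2951
Option 1 (B + 42, H + 52):
  H = 74 + 52 = 126
  B = 154 + 42 = 196
  Z = -16 − 2·126 − 3·196 = -856
  G = 67 + 5·126 − 4·196 − 5·(-856) = 4193
Change in G: 4193 − 2951 = 1242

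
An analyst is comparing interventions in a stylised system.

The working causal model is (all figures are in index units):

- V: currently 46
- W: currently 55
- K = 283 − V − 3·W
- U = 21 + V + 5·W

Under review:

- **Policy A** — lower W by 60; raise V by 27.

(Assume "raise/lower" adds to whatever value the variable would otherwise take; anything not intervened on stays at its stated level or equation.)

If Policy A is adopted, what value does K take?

Policy A (W − 60, V + 27):
  V = 46 + 27 = 73
  W = 55 − 60 = -5
  K = 283 − 73 − 3·(-5) = 225

225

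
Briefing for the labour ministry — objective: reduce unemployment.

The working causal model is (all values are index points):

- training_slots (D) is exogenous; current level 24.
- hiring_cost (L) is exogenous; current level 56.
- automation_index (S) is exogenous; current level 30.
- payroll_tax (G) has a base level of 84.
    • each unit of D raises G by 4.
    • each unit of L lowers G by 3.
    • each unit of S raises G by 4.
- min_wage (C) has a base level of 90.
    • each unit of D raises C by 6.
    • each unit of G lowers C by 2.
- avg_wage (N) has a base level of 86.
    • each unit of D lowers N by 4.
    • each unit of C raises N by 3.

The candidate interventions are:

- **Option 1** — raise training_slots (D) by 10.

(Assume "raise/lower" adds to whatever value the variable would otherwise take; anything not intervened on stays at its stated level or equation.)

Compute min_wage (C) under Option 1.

-50

Option 1 (D + 10):
  D = 24 + 10 = 34
  L = 56
  S = 30
  G = 84 + 4·34 − 3·56 + 4·30 = 172
  C = 90 + 6·34 − 2·172 = -50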